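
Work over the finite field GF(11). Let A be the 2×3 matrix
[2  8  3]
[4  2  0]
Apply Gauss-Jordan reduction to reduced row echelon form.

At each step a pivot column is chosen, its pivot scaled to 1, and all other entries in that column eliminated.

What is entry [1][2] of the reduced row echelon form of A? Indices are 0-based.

pivot(0,0)=2: scale R0 → (1, 4, 7)
  clear (1,0): R1 −= (4)R0 → (0, 8, 5)
pivot(1,1)=8: scale R1 → (0, 1, 2)
  clear (0,1): R0 −= (4)R1 → (1, 0, 10)

M[1][2] = 2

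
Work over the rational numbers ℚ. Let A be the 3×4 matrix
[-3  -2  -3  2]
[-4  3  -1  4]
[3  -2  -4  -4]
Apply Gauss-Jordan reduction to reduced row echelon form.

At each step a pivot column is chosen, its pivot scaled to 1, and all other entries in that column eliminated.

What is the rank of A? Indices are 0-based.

step 1: normalize row 0 (÷-3) = (1, 2/3, 1, -2/3)
  row 1: subtract -4×row0 = (0, 17/3, 3, 4/3)
  row 2: subtract 3×row0 = (0, -4, -7, -2)
step 2: normalize row 1 (÷17/3) = (0, 1, 9/17, 4/17)
  row 0: subtract 2/3×row1 = (1, 0, 11/17, -14/17)
  row 2: subtract -4×row1 = (0, 0, -83/17, -18/17)
step 3: normalize row 2 (÷-83/17) = (0, 0, 1, 18/83)
  row 0: subtract 11/17×row2 = (1, 0, 0, -80/83)
  row 1: subtract 9/17×row2 = (0, 1, 0, 10/83)

rank = 3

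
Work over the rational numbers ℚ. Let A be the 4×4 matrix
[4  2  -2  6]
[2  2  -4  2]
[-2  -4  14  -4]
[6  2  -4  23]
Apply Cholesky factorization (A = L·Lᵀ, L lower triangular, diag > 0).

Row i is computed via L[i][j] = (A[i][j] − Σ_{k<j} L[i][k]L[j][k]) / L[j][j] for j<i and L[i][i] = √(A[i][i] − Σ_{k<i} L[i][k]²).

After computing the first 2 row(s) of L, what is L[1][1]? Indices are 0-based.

Step 1: L[0][0] = √(4) = 2.
  L[1][0] = (2) / L[0][0] = 1.
Step 2: L[1][1] = √(1) = 1.

L[1][1] = 1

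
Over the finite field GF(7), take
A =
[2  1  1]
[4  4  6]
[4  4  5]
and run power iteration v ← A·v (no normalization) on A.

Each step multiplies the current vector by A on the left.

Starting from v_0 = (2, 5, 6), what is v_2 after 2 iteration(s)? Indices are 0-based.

v_0 = (2, 5, 6).
v_1 = A·v_0 = (1, 1, 2).
v_2 = A·v_1 = (5, 6, 4).

v_2 = (5, 6, 4)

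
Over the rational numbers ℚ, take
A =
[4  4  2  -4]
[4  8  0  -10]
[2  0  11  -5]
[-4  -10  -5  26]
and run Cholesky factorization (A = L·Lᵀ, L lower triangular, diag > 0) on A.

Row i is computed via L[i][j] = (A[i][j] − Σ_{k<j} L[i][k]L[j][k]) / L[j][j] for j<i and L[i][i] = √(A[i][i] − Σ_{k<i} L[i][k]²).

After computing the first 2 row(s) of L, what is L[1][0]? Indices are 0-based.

L[1][0] = 2

Step 1: L[0][0] = √(4) = 2.
  L[1][0] = (4) / L[0][0] = 2.
Step 2: L[1][1] = √(4) = 2.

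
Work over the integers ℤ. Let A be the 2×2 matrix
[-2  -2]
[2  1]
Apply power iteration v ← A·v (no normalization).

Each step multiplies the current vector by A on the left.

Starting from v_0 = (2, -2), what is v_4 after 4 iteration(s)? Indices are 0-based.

v_0 = (2, -2).
v_1 = A·v_0 = (0, 2).
v_2 = A·v_1 = (-4, 2).
v_3 = A·v_2 = (4, -6).
v_4 = A·v_3 = (4, 2).

v_4 = (4, 2)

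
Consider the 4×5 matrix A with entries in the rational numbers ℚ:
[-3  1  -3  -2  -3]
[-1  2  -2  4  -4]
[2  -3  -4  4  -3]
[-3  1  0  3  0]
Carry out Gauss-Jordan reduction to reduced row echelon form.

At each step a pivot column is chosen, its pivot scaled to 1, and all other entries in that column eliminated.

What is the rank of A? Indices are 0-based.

rank = 4

step 1: normalize row 0 (÷-3) = (1, -1/3, 1, 2/3, 1)
  row 1: subtract -1×row0 = (0, 5/3, -1, 14/3, -3)
  row 2: subtract 2×row0 = (0, -7/3, -6, 8/3, -5)
  row 3: subtract -3×row0 = (0, 0, 3, 5, 3)
step 2: normalize row 1 (÷5/3) = (0, 1, -3/5, 14/5, -9/5)
  row 0: subtract -1/3×row1 = (1, 0, 4/5, 8/5, 2/5)
  row 2: subtract -7/3×row1 = (0, 0, -37/5, 46/5, -46/5)
step 3: normalize row 2 (÷-37/5) = (0, 0, 1, -46/37, 46/37)
  row 0: subtract 4/5×row2 = (1, 0, 0, 96/37, -22/37)
  row 1: subtract -3/5×row2 = (0, 1, 0, 76/37, -39/37)
  row 3: subtract 3×row2 = (0, 0, 0, 323/37, -27/37)
step 4: normalize row 3 (÷323/37) = (0, 0, 0, 1, -27/323)
  row 0: subtract 96/37×row3 = (1, 0, 0, 0, -122/323)
  row 1: subtract 76/37×row3 = (0, 1, 0, 0, -15/17)
  row 2: subtract -46/37×row3 = (0, 0, 1, 0, 368/323)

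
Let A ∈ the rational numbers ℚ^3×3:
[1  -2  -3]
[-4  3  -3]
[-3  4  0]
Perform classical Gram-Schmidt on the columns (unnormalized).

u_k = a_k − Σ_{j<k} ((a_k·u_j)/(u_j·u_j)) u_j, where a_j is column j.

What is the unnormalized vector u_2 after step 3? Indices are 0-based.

u_2 = (-35/26, 5/13, -25/26)

Step 1: u_0 = a_0 = (1, -4, -3).
Step 2: u_1 = a_1 − (-1)·u_0 = (-1, -1, 1).
Step 3: u_2 = a_2 − (9/26)·u_0 − (2)·u_1 = (-35/26, 5/13, -25/26).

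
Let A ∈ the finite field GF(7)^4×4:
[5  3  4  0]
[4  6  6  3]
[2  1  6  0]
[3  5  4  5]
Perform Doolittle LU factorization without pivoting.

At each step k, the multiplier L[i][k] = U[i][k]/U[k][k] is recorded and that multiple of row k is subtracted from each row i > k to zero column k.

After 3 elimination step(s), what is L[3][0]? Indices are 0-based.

L[3][0] = 2

[col 0] pivot 5
  R1 -= 5*R0 → (0, 5, 0, 3)  (L[1][0] := 5)
  R2 -= 6*R0 → (0, 4, 3, 0)  (L[2][0] := 6)
  R3 -= 2*R0 → (0, 6, 3, 5)  (L[3][0] := 2)
[col 1] pivot 5
  R2 -= 5*R1 → (0, 0, 3, 6)  (L[2][1] := 5)
  R3 -= 4*R1 → (0, 0, 3, 0)  (L[3][1] := 4)
[col 2] pivot 3
  R3 -= 1*R2 → (0, 0, 0, 1)  (L[3][2] := 1)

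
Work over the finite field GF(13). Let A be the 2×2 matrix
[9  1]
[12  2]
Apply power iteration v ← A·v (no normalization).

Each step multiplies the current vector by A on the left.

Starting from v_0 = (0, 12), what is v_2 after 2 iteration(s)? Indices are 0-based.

v_0 = (0, 12).
v_1 = A·v_0 = (12, 11).
v_2 = A·v_1 = (2, 10).

v_2 = (2, 10)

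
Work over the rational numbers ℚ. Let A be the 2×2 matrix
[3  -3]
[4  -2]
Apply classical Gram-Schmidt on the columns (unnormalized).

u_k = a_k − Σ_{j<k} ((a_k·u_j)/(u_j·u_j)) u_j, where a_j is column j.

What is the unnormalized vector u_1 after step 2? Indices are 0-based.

u_1 = (-24/25, 18/25)

Step 1: u_0 = a_0 = (3, 4).
Step 2: u_1 = a_1 − (-17/25)·u_0 = (-24/25, 18/25).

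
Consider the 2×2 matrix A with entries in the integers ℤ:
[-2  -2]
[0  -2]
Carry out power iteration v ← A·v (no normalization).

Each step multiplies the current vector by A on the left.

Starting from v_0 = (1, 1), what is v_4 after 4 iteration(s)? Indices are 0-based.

v_0 = (1, 1).
v_1 = A·v_0 = (-4, -2).
v_2 = A·v_1 = (12, 4).
v_3 = A·v_2 = (-32, -8).
v_4 = A·v_3 = (80, 16).

v_4 = (80, 16)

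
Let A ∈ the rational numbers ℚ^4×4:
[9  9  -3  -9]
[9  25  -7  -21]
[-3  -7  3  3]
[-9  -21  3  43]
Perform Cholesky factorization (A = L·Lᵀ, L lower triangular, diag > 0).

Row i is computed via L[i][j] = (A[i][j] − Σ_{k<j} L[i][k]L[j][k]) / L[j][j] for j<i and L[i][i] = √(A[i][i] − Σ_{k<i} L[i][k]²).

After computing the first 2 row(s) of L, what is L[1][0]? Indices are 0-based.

Step 1: L[0][0] = √(9) = 3.
  L[1][0] = (9) / L[0][0] = 3.
Step 2: L[1][1] = √(16) = 4.

L[1][0] = 3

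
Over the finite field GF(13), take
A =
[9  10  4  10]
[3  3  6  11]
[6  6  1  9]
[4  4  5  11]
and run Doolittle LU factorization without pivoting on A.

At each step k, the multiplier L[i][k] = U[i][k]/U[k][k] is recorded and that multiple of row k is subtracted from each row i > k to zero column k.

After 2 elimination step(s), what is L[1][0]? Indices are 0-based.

k=0: U[0][0]=9
  eliminate (1,0): mult=9, new row 1: (0, 4, 9, 12); set L[1][0]=9
  eliminate (2,0): mult=5, new row 2: (0, 8, 7, 11); set L[2][0]=5
  eliminate (3,0): mult=12, new row 3: (0, 1, 9, 8); set L[3][0]=12
k=1: U[1][1]=4
  eliminate (2,1): mult=2, new row 2: (0, 0, 2, 0); set L[2][1]=2
  eliminate (3,1): mult=10, new row 3: (0, 0, 10, 5); set L[3][1]=10

L[1][0] = 9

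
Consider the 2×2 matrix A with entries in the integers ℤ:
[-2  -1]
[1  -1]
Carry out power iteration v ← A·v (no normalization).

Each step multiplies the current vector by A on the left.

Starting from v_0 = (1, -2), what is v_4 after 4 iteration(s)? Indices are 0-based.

v_0 = (1, -2).
v_1 = A·v_0 = (0, 3).
v_2 = A·v_1 = (-3, -3).
v_3 = A·v_2 = (9, 0).
v_4 = A·v_3 = (-18, 9).

v_4 = (-18, 9)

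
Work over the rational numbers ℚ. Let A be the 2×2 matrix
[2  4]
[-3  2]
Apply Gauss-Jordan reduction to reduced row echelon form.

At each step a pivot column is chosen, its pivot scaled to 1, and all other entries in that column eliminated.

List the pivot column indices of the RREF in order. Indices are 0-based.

pivot columns: 0, 1

pivot(0,0)=2: scale R0 → (1, 2)
  clear (1,0): R1 −= (-3)R0 → (0, 8)
pivot(1,1)=8: scale R1 → (0, 1)
  clear (0,1): R0 −= (2)R1 → (1, 0)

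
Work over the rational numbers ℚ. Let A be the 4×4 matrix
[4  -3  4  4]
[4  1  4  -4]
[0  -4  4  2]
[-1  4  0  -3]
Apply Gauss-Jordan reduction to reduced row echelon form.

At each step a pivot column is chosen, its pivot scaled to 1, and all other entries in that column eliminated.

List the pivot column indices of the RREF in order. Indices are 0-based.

pivot columns: 0, 1, 2, 3

pivot(0,0)=4: scale R0 → (1, -3/4, 1, 1)
  clear (1,0): R1 −= (4)R0 → (0, 4, 0, -8)
  clear (3,0): R3 −= (-1)R0 → (0, 13/4, 1, -2)
pivot(1,1)=4: scale R1 → (0, 1, 0, -2)
  clear (0,1): R0 −= (-3/4)R1 → (1, 0, 1, -1/2)
  clear (2,1): R2 −= (-4)R1 → (0, 0, 4, -6)
  clear (3,1): R3 −= (13/4)R1 → (0, 0, 1, 9/2)
pivot(2,2)=4: scale R2 → (0, 0, 1, -3/2)
  clear (0,2): R0 −= (1)R2 → (1, 0, 0, 1)
  clear (3,2): R3 −= (1)R2 → (0, 0, 0, 6)
pivot(3,3)=6: scale R3 → (0, 0, 0, 1)
  clear (0,3): R0 −= (1)R3 → (1, 0, 0, 0)
  clear (1,3): R1 −= (-2)R3 → (0, 1, 0, 0)
  clear (2,3): R2 −= (-3/2)R3 → (0, 0, 1, 0)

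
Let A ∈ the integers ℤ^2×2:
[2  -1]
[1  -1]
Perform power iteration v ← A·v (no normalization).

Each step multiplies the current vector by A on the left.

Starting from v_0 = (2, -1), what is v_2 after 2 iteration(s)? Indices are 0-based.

v_2 = (7, 2)

v_0 = (2, -1).
v_1 = A·v_0 = (5, 3).
v_2 = A·v_1 = (7, 2).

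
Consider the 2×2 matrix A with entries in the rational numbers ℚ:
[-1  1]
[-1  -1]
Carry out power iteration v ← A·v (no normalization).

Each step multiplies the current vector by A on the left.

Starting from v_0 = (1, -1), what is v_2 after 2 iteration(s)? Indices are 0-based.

v_0 = (1, -1).
v_1 = A·v_0 = (-2, 0).
v_2 = A·v_1 = (2, 2).

v_2 = (2, 2)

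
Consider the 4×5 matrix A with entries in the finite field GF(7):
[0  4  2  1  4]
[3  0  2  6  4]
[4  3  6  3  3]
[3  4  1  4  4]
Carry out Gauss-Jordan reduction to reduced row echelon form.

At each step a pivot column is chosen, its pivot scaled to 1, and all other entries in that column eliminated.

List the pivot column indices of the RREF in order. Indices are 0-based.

step 1: exchange rows 0,1
step 1: normalize row 0 (÷3) = (1, 0, 3, 2, 6)
  row 2: subtract 4×row0 = (0, 3, 1, 2, 0)
  row 3: subtract 3×row0 = (0, 4, 6, 5, 0)
step 2: normalize row 1 (÷4) = (0, 1, 4, 2, 1)
  row 2: subtract 3×row1 = (0, 0, 3, 3, 4)
  row 3: subtract 4×row1 = (0, 0, 4, 4, 3)
step 3: normalize row 2 (÷3) = (0, 0, 1, 1, 6)
  row 0: subtract 3×row2 = (1, 0, 0, 6, 2)
  row 1: subtract 4×row2 = (0, 1, 0, 5, 5)
  row 3: subtract 4×row2 = (0, 0, 0, 0, 0)
skip col 3 (zero from row 3)
skip col 4 (zero from row 3)

pivot columns: 0, 1, 2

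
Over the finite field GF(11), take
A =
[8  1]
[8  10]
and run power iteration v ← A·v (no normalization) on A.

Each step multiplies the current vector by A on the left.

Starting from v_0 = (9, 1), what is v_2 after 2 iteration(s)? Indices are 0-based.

v_2 = (6, 7)

v_0 = (9, 1).
v_1 = A·v_0 = (7, 5).
v_2 = A·v_1 = (6, 7).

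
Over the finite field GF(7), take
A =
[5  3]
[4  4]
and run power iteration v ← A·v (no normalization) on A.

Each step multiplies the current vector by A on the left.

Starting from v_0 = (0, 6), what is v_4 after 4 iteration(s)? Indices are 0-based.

v_4 = (2, 1)

v_0 = (0, 6).
v_1 = A·v_0 = (4, 3).
v_2 = A·v_1 = (1, 0).
v_3 = A·v_2 = (5, 4).
v_4 = A·v_3 = (2, 1).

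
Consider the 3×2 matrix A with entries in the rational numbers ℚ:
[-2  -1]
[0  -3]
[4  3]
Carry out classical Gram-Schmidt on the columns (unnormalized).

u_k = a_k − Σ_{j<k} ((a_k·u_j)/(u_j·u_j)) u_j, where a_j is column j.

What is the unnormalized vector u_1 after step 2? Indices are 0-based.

u_1 = (2/5, -3, 1/5)

Step 1: u_0 = a_0 = (-2, 0, 4).
Step 2: u_1 = a_1 − (7/10)·u_0 = (2/5, -3, 1/5).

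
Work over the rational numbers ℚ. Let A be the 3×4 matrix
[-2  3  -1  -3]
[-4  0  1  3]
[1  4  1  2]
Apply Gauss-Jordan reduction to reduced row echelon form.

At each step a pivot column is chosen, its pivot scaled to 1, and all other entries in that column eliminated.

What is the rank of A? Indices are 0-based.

[1] R0 /= -2  ⇒  (1, -3/2, 1/2, 3/2)
     R1 -= -4·R0  ⇒  (0, -6, 3, 9)
     R2 -= 1·R0  ⇒  (0, 11/2, 1/2, 1/2)
[2] R1 /= -6  ⇒  (0, 1, -1/2, -3/2)
     R0 -= -3/2·R1  ⇒  (1, 0, -1/4, -3/4)
     R2 -= 11/2·R1  ⇒  (0, 0, 13/4, 35/4)
[3] R2 /= 13/4  ⇒  (0, 0, 1, 35/13)
     R0 -= -1/4·R2  ⇒  (1, 0, 0, -1/13)
     R1 -= -1/2·R2  ⇒  (0, 1, 0, -2/13)

rank = 3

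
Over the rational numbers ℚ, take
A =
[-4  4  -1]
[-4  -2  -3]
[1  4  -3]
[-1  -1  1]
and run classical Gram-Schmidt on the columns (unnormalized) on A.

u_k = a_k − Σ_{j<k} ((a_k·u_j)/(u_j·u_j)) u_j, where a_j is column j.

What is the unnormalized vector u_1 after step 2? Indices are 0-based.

u_1 = (62/17, -40/17, 139/34, -37/34)

Step 1: u_0 = a_0 = (-4, -4, 1, -1).
Step 2: u_1 = a_1 − (-3/34)·u_0 = (62/17, -40/17, 139/34, -37/34).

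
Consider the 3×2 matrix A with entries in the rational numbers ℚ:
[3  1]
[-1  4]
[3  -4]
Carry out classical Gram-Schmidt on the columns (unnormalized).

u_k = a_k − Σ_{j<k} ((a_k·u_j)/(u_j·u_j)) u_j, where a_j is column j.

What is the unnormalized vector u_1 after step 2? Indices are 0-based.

Step 1: u_0 = a_0 = (3, -1, 3).
Step 2: u_1 = a_1 − (-13/19)·u_0 = (58/19, 63/19, -37/19).

u_1 = (58/19, 63/19, -37/19)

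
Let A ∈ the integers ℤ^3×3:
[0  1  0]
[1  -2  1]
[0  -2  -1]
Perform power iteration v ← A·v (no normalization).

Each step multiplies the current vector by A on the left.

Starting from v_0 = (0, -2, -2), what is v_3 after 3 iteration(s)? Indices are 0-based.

v_0 = (0, -2, -2).
v_1 = A·v_0 = (-2, 2, 6).
v_2 = A·v_1 = (2, 0, -10).
v_3 = A·v_2 = (0, -8, 10).

v_3 = (0, -8, 10)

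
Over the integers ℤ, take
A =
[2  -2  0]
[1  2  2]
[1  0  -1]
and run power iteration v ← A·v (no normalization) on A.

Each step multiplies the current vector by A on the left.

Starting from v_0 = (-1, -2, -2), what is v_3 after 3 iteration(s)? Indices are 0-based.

v_3 = (72, -4, 21)

v_0 = (-1, -2, -2).
v_1 = A·v_0 = (2, -9, 1).
v_2 = A·v_1 = (22, -14, 1).
v_3 = A·v_2 = (72, -4, 21).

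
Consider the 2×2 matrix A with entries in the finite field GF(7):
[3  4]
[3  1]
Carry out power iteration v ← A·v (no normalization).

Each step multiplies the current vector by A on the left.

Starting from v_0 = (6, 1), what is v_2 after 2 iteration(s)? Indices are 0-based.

v_2 = (2, 1)

v_0 = (6, 1).
v_1 = A·v_0 = (1, 5).
v_2 = A·v_1 = (2, 1).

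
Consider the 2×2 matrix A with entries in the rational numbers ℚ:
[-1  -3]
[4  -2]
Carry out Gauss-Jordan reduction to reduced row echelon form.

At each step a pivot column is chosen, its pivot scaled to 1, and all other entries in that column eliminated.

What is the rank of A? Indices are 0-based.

rank = 2

pivot(0,0)=-1: scale R0 → (1, 3)
  clear (1,0): R1 −= (4)R0 → (0, -14)
pivot(1,1)=-14: scale R1 → (0, 1)
  clear (0,1): R0 −= (3)R1 → (1, 0)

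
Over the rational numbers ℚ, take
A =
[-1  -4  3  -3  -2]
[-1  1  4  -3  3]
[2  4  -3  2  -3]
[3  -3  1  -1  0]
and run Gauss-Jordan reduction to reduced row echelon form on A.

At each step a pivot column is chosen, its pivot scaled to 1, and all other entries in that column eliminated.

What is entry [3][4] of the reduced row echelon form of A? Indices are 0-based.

[1] R0 /= -1  ⇒  (1, 4, -3, 3, 2)
     R1 -= -1·R0  ⇒  (0, 5, 1, 0, 5)
     R2 -= 2·R0  ⇒  (0, -4, 3, -4, -7)
     R3 -= 3·R0  ⇒  (0, -15, 10, -10, -6)
[2] R1 /= 5  ⇒  (0, 1, 1/5, 0, 1)
     R0 -= 4·R1  ⇒  (1, 0, -19/5, 3, -2)
     R2 -= -4·R1  ⇒  (0, 0, 19/5, -4, -3)
     R3 -= -15·R1  ⇒  (0, 0, 13, -10, 9)
[3] R2 /= 19/5  ⇒  (0, 0, 1, -20/19, -15/19)
     R0 -= -19/5·R2  ⇒  (1, 0, 0, -1, -5)
     R1 -= 1/5·R2  ⇒  (0, 1, 0, 4/19, 22/19)
     R3 -= 13·R2  ⇒  (0, 0, 0, 70/19, 366/19)
[4] R3 /= 70/19  ⇒  (0, 0, 0, 1, 183/35)
     R0 -= -1·R3  ⇒  (1, 0, 0, 0, 8/35)
     R1 -= 4/19·R3  ⇒  (0, 1, 0, 0, 2/35)
     R2 -= -20/19·R3  ⇒  (0, 0, 1, 0, 33/7)

M[3][4] = 183/35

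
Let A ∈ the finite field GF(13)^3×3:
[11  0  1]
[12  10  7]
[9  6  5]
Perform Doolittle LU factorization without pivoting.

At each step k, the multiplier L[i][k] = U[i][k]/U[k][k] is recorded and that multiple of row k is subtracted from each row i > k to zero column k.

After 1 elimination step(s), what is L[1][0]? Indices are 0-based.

Step 1: pivot at (0,0) is 11.
  row1 ← row1 − (7)·row0  ⇒  L[1][0]=7, U row1=(0, 10, 0)
  row2 ← row2 − (2)·row0  ⇒  L[2][0]=2, U row2=(0, 6, 3)

L[1][0] = 7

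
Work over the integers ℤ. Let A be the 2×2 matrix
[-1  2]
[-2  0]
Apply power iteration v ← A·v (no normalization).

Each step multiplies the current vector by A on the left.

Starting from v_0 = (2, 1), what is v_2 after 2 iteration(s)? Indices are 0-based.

v_0 = (2, 1).
v_1 = A·v_0 = (0, -4).
v_2 = A·v_1 = (-8, 0).

v_2 = (-8, 0)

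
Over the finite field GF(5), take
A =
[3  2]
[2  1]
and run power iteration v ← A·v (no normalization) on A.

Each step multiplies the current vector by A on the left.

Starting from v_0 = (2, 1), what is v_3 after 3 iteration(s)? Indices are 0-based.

v_3 = (4, 4)

v_0 = (2, 1).
v_1 = A·v_0 = (3, 0).
v_2 = A·v_1 = (4, 1).
v_3 = A·v_2 = (4, 4).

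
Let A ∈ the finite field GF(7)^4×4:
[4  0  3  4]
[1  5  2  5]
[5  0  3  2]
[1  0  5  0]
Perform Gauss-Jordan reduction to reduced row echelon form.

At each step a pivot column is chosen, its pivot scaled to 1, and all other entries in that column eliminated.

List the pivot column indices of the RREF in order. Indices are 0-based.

pivot columns: 0, 1, 2, 3

[1] R0 /= 4  ⇒  (1, 0, 6, 1)
     R1 -= 1·R0  ⇒  (0, 5, 3, 4)
     R2 -= 5·R0  ⇒  (0, 0, 1, 4)
     R3 -= 1·R0  ⇒  (0, 0, 6, 6)
[2] R1 /= 5  ⇒  (0, 1, 2, 5)
[3] R2 /= 1  ⇒  (0, 0, 1, 4)
     R0 -= 6·R2  ⇒  (1, 0, 0, 5)
     R1 -= 2·R2  ⇒  (0, 1, 0, 4)
     R3 -= 6·R2  ⇒  (0, 0, 0, 3)
[4] R3 /= 3  ⇒  (0, 0, 0, 1)
     R0 -= 5·R3  ⇒  (1, 0, 0, 0)
     R1 -= 4·R3  ⇒  (0, 1, 0, 0)
     R2 -= 4·R3  ⇒  (0, 0, 1, 0)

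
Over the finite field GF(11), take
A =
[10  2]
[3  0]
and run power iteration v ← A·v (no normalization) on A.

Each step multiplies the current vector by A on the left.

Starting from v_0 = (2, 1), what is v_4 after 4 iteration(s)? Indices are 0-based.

v_4 = (7, 8)

v_0 = (2, 1).
v_1 = A·v_0 = (0, 6).
v_2 = A·v_1 = (1, 0).
v_3 = A·v_2 = (10, 3).
v_4 = A·v_3 = (7, 8).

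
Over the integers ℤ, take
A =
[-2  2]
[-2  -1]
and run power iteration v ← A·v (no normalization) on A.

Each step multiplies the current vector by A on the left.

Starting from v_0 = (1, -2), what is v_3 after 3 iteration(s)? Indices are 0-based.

v_3 = (0, -36)

v_0 = (1, -2).
v_1 = A·v_0 = (-6, 0).
v_2 = A·v_1 = (12, 12).
v_3 = A·v_2 = (0, -36).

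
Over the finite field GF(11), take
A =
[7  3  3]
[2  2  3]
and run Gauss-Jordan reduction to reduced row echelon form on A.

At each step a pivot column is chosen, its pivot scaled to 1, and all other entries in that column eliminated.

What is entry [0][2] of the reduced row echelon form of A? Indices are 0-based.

[1] R0 /= 7  ⇒  (1, 2, 2)
     R1 -= 2·R0  ⇒  (0, 9, 10)
[2] R1 /= 9  ⇒  (0, 1, 6)
     R0 -= 2·R1  ⇒  (1, 0, 1)

M[0][2] = 1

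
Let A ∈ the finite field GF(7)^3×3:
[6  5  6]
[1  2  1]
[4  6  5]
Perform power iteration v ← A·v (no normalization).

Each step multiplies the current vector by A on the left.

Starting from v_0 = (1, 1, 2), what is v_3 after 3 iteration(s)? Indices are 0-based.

v_0 = (1, 1, 2).
v_1 = A·v_0 = (2, 5, 6).
v_2 = A·v_1 = (3, 4, 5).
v_3 = A·v_2 = (5, 2, 5).

v_3 = (5, 2, 5)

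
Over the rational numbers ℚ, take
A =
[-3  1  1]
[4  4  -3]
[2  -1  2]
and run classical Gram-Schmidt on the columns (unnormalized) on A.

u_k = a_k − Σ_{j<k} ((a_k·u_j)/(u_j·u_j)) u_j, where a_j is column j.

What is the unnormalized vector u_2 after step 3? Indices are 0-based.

Step 1: u_0 = a_0 = (-3, 4, 2).
Step 2: u_1 = a_1 − (11/29)·u_0 = (62/29, 72/29, -51/29).
Step 3: u_2 = a_2 − (-11/29)·u_0 − (-256/401)·u_1 = (492/401, 41/401, 656/401).

u_2 = (492/401, 41/401, 656/401)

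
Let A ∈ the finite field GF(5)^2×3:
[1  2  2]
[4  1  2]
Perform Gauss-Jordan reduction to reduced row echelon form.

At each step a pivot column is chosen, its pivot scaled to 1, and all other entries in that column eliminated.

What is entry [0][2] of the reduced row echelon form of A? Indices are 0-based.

M[0][2] = 1

step 1: normalize row 0 (÷1) = (1, 2, 2)
  row 1: subtract 4×row0 = (0, 3, 4)
step 2: normalize row 1 (÷3) = (0, 1, 3)
  row 0: subtract 2×row1 = (1, 0, 1)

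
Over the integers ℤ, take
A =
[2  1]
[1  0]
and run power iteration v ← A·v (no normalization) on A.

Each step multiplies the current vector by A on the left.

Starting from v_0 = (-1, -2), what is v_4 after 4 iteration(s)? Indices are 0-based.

v_0 = (-1, -2).
v_1 = A·v_0 = (-4, -1).
v_2 = A·v_1 = (-9, -4).
v_3 = A·v_2 = (-22, -9).
v_4 = A·v_3 = (-53, -22).

v_4 = (-53, -22)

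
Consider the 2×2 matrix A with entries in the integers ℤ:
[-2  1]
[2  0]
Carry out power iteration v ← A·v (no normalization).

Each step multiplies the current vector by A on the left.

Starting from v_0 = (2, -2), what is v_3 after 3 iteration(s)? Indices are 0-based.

v_0 = (2, -2).
v_1 = A·v_0 = (-6, 4).
v_2 = A·v_1 = (16, -12).
v_3 = A·v_2 = (-44, 32).

v_3 = (-44, 32)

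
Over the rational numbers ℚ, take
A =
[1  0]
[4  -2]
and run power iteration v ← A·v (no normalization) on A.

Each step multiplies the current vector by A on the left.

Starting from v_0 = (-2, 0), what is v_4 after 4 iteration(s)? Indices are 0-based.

v_0 = (-2, 0).
v_1 = A·v_0 = (-2, -8).
v_2 = A·v_1 = (-2, 8).
v_3 = A·v_2 = (-2, -24).
v_4 = A·v_3 = (-2, 40).

v_4 = (-2, 40)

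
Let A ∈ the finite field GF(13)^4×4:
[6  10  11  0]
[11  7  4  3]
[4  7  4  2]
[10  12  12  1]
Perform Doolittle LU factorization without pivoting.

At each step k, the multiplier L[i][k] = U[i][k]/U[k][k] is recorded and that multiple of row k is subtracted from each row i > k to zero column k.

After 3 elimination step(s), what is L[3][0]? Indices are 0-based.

L[3][0] = 6

k=0: U[0][0]=6
  eliminate (1,0): mult=4, new row 1: (0, 6, 12, 3); set L[1][0]=4
  eliminate (2,0): mult=5, new row 2: (0, 9, 1, 2); set L[2][0]=5
  eliminate (3,0): mult=6, new row 3: (0, 4, 11, 1); set L[3][0]=6
k=1: U[1][1]=6
  eliminate (2,1): mult=8, new row 2: (0, 0, 9, 4); set L[2][1]=8
  eliminate (3,1): mult=5, new row 3: (0, 0, 3, 12); set L[3][1]=5
k=2: U[2][2]=9
  eliminate (3,2): mult=9, new row 3: (0, 0, 0, 2); set L[3][2]=9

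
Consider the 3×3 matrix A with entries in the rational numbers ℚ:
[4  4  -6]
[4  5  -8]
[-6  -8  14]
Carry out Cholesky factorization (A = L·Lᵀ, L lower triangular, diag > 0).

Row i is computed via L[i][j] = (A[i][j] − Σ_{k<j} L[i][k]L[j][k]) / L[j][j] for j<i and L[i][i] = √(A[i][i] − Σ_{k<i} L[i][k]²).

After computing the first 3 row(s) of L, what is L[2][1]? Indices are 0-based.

L[2][1] = -2

Step 1: L[0][0] = √(4) = 2.
  L[1][0] = (4) / L[0][0] = 2.
Step 2: L[1][1] = √(1) = 1.
  L[2][0] = (-6) / L[0][0] = -3.
  L[2][1] = (-2) / L[1][1] = -2.
Step 3: L[2][2] = √(1) = 1.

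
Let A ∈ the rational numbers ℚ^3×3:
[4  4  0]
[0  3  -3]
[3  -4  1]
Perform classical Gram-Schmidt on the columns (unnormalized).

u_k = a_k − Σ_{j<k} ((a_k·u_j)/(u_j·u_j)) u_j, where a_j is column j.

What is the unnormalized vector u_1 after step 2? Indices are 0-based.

Step 1: u_0 = a_0 = (4, 0, 3).
Step 2: u_1 = a_1 − (4/25)·u_0 = (84/25, 3, -112/25).

u_1 = (84/25, 3, -112/25)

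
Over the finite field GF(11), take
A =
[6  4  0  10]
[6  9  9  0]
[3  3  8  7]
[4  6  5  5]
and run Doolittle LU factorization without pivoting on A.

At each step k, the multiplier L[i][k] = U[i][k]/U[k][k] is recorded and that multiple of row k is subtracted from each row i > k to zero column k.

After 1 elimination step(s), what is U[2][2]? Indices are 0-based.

U[2][2] = 8

[col 0] pivot 6
  R1 -= 1*R0 → (0, 5, 9, 1)  (L[1][0] := 1)
  R2 -= 6*R0 → (0, 1, 8, 2)  (L[2][0] := 6)
  R3 -= 8*R0 → (0, 7, 5, 2)  (L[3][0] := 8)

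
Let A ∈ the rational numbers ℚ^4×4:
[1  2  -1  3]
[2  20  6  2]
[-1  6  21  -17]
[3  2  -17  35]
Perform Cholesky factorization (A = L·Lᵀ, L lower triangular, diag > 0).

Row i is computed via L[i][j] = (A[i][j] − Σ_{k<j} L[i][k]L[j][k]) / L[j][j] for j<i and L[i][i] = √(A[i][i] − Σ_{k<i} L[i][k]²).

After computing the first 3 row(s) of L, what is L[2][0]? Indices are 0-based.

Step 1: L[0][0] = √(1) = 1.
  L[1][0] = (2) / L[0][0] = 2.
Step 2: L[1][1] = √(16) = 4.
  L[2][0] = (-1) / L[0][0] = -1.
  L[2][1] = (8) / L[1][1] = 2.
Step 3: L[2][2] = √(16) = 4.

L[2][0] = -1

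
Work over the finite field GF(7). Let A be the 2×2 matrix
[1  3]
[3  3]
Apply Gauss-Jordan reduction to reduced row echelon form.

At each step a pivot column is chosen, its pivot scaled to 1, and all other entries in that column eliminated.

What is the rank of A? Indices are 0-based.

[1] R0 /= 1  ⇒  (1, 3)
     R1 -= 3·R0  ⇒  (0, 1)
[2] R1 /= 1  ⇒  (0, 1)
     R0 -= 3·R1  ⇒  (1, 0)

rank = 2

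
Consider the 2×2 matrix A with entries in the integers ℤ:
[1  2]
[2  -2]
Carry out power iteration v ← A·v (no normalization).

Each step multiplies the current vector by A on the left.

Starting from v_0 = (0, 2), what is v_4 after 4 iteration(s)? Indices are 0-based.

v_4 = (-52, 136)

v_0 = (0, 2).
v_1 = A·v_0 = (4, -4).
v_2 = A·v_1 = (-4, 16).
v_3 = A·v_2 = (28, -40).
v_4 = A·v_3 = (-52, 136).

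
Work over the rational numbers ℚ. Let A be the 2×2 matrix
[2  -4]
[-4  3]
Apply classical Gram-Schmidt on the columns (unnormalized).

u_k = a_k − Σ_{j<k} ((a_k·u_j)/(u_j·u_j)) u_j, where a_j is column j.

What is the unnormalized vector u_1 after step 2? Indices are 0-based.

Step 1: u_0 = a_0 = (2, -4).
Step 2: u_1 = a_1 − (-1)·u_0 = (-2, -1).

u_1 = (-2, -1)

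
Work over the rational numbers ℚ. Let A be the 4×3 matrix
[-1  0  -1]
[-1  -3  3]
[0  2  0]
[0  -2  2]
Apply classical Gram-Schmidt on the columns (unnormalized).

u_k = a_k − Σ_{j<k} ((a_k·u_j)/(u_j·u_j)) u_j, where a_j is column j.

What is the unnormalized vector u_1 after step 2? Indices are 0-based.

Step 1: u_0 = a_0 = (-1, -1, 0, 0).
Step 2: u_1 = a_1 − (3/2)·u_0 = (3/2, -3/2, 2, -2).

u_1 = (3/2, -3/2, 2, -2)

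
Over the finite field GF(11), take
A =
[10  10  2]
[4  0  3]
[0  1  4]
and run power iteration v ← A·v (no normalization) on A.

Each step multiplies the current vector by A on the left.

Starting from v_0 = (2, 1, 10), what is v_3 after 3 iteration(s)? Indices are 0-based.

v_3 = (10, 10, 9)

v_0 = (2, 1, 10).
v_1 = A·v_0 = (6, 5, 8).
v_2 = A·v_1 = (5, 4, 4).
v_3 = A·v_2 = (10, 10, 9).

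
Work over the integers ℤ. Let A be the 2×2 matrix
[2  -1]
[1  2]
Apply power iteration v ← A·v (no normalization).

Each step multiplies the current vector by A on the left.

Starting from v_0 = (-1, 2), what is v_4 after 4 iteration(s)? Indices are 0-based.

v_4 = (-41, -38)

v_0 = (-1, 2).
v_1 = A·v_0 = (-4, 3).
v_2 = A·v_1 = (-11, 2).
v_3 = A·v_2 = (-24, -7).
v_4 = A·v_3 = (-41, -38).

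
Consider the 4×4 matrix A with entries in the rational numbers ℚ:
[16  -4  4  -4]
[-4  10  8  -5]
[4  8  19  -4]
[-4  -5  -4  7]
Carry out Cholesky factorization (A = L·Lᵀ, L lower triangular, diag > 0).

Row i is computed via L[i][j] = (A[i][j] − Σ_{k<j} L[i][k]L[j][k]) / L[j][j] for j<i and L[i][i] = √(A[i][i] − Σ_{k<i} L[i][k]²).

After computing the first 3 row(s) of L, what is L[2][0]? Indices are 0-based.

L[2][0] = 1

Step 1: L[0][0] = √(16) = 4.
  L[1][0] = (-4) / L[0][0] = -1.
Step 2: L[1][1] = √(9) = 3.
  L[2][0] = (4) / L[0][0] = 1.
  L[2][1] = (9) / L[1][1] = 3.
Step 3: L[2][2] = √(9) = 3.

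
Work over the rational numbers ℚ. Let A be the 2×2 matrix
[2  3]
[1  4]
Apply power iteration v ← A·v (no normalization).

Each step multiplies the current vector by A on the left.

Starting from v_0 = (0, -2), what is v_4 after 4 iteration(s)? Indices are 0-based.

v_4 = (-936, -938)

v_0 = (0, -2).
v_1 = A·v_0 = (-6, -8).
v_2 = A·v_1 = (-36, -38).
v_3 = A·v_2 = (-186, -188).
v_4 = A·v_3 = (-936, -938).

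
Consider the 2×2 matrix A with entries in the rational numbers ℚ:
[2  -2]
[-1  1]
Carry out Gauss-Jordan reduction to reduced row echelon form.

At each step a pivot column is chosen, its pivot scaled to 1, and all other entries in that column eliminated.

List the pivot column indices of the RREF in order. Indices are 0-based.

pivot(0,0)=2: scale R0 → (1, -1)
  clear (1,0): R1 −= (-1)R0 → (0, 0)
col 1: no nonzero at/below row 1; advance.

pivot columns: 0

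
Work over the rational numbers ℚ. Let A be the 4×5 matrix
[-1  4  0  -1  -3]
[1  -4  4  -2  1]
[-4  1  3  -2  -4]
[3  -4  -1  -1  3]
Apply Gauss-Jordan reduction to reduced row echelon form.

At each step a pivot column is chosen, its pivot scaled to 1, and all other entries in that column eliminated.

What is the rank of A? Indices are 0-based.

rank = 4

[1] R0 /= -1  ⇒  (1, -4, 0, 1, 3)
     R1 -= 1·R0  ⇒  (0, 0, 4, -3, -2)
     R2 -= -4·R0  ⇒  (0, -15, 3, 2, 8)
     R3 -= 3·R0  ⇒  (0, 8, -1, -4, -6)
[2] R1 <-> R2
[2] R1 /= -15  ⇒  (0, 1, -1/5, -2/15, -8/15)
     R0 -= -4·R1  ⇒  (1, 0, -4/5, 7/15, 13/15)
     R3 -= 8·R1  ⇒  (0, 0, 3/5, -44/15, -26/15)
[3] R2 /= 4  ⇒  (0, 0, 1, -3/4, -1/2)
     R0 -= -4/5·R2  ⇒  (1, 0, 0, -2/15, 7/15)
     R1 -= -1/5·R2  ⇒  (0, 1, 0, -17/60, -19/30)
     R3 -= 3/5·R2  ⇒  (0, 0, 0, -149/60, -43/30)
[4] R3 /= -149/60  ⇒  (0, 0, 0, 1, 86/149)
     R0 -= -2/15·R3  ⇒  (1, 0, 0, 0, 81/149)
     R1 -= -17/60·R3  ⇒  (0, 1, 0, 0, -70/149)
     R2 -= -3/4·R3  ⇒  (0, 0, 1, 0, -10/149)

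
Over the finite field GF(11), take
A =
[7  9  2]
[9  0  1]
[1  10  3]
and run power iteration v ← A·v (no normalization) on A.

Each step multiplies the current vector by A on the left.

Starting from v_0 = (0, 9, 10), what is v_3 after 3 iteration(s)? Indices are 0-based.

v_3 = (9, 5, 8)

v_0 = (0, 9, 10).
v_1 = A·v_0 = (2, 10, 10).
v_2 = A·v_1 = (3, 6, 0).
v_3 = A·v_2 = (9, 5, 8).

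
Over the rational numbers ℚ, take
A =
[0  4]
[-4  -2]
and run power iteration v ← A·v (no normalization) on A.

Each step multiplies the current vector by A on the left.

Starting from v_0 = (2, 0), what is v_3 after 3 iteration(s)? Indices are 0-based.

v_3 = (64, 96)

v_0 = (2, 0).
v_1 = A·v_0 = (0, -8).
v_2 = A·v_1 = (-32, 16).
v_3 = A·v_2 = (64, 96).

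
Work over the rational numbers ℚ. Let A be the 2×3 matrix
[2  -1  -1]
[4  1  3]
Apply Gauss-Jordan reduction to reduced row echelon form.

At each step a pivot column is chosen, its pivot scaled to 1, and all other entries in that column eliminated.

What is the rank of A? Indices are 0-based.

rank = 2

pivot(0,0)=2: scale R0 → (1, -1/2, -1/2)
  clear (1,0): R1 −= (4)R0 → (0, 3, 5)
pivot(1,1)=3: scale R1 → (0, 1, 5/3)
  clear (0,1): R0 −= (-1/2)R1 → (1, 0, 1/3)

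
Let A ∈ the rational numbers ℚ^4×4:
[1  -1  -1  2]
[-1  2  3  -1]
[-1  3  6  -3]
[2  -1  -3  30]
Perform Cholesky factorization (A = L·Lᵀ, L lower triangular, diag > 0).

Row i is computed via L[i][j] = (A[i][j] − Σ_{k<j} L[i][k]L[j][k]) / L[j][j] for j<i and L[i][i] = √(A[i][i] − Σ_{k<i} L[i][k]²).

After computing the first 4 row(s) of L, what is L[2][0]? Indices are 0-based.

Step 1: L[0][0] = √(1) = 1.
  L[1][0] = (-1) / L[0][0] = -1.
Step 2: L[1][1] = √(1) = 1.
  L[2][0] = (-1) / L[0][0] = -1.
  L[2][1] = (2) / L[1][1] = 2.
Step 3: L[2][2] = √(1) = 1.
  L[3][0] = (2) / L[0][0] = 2.
  L[3][1] = (1) / L[1][1] = 1.
  L[3][2] = (-3) / L[2][2] = -3.
Step 4: L[3][3] = √(16) = 4.

L[2][0] = -1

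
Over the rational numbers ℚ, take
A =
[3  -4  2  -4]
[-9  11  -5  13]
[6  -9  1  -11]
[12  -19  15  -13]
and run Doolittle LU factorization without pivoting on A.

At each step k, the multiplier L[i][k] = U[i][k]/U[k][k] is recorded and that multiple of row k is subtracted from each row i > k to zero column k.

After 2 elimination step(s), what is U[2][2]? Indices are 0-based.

U[2][2] = -4

Step 1: pivot at (0,0) is 3.
  row1 ← row1 − (-3)·row0  ⇒  L[1][0]=-3, U row1=(0, -1, 1, 1)
  row2 ← row2 − (2)·row0  ⇒  L[2][0]=2, U row2=(0, -1, -3, -3)
  row3 ← row3 − (4)·row0  ⇒  L[3][0]=4, U row3=(0, -3, 7, 3)
Step 2: pivot at (1,1) is -1.
  row2 ← row2 − (1)·row1  ⇒  L[2][1]=1, U row2=(0, 0, -4, -4)
  row3 ← row3 − (3)·row1  ⇒  L[3][1]=3, U row3=(0, 0, 4, 0)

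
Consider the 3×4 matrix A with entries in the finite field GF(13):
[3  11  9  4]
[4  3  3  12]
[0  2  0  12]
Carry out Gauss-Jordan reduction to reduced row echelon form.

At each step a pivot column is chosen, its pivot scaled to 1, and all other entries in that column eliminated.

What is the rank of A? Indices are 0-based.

pivot(0,0)=3: scale R0 → (1, 8, 3, 10)
  clear (1,0): R1 −= (4)R0 → (0, 10, 4, 11)
pivot(1,1)=10: scale R1 → (0, 1, 3, 5)
  clear (0,1): R0 −= (8)R1 → (1, 0, 5, 9)
  clear (2,1): R2 −= (2)R1 → (0, 0, 7, 2)
pivot(2,2)=7: scale R2 → (0, 0, 1, 4)
  clear (0,2): R0 −= (5)R2 → (1, 0, 0, 2)
  clear (1,2): R1 −= (3)R2 → (0, 1, 0, 6)

rank = 3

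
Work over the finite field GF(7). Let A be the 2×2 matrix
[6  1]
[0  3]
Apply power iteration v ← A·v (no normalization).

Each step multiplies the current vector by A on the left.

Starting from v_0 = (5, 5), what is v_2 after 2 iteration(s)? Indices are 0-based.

v_2 = (1, 3)

v_0 = (5, 5).
v_1 = A·v_0 = (0, 1).
v_2 = A·v_1 = (1, 3).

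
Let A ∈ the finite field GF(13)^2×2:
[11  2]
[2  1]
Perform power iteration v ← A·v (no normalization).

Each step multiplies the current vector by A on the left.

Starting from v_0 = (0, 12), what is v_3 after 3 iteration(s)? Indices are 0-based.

v_0 = (0, 12).
v_1 = A·v_0 = (11, 12).
v_2 = A·v_1 = (2, 8).
v_3 = A·v_2 = (12, 12).

v_3 = (12, 12)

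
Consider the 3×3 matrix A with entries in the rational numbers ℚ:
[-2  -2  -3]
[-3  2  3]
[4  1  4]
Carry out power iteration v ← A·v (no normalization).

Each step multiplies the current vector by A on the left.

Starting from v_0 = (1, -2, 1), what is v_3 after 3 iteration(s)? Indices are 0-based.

v_3 = (-58, 98, 45)

v_0 = (1, -2, 1).
v_1 = A·v_0 = (-1, -4, 6).
v_2 = A·v_1 = (-8, 13, 16).
v_3 = A·v_2 = (-58, 98, 45).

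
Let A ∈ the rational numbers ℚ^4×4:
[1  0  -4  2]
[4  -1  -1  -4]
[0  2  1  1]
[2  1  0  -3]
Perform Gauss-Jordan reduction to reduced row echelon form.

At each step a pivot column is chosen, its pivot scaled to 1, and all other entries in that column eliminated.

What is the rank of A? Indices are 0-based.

rank = 4

step 1: normalize row 0 (÷1) = (1, 0, -4, 2)
  row 1: subtract 4×row0 = (0, -1, 15, -12)
  row 3: subtract 2×row0 = (0, 1, 8, -7)
step 2: normalize row 1 (÷-1) = (0, 1, -15, 12)
  row 2: subtract 2×row1 = (0, 0, 31, -23)
  row 3: subtract 1×row1 = (0, 0, 23, -19)
step 3: normalize row 2 (÷31) = (0, 0, 1, -23/31)
  row 0: subtract -4×row2 = (1, 0, 0, -30/31)
  row 1: subtract -15×row2 = (0, 1, 0, 27/31)
  row 3: subtract 23×row2 = (0, 0, 0, -60/31)
step 4: normalize row 3 (÷-60/31) = (0, 0, 0, 1)
  row 0: subtract -30/31×row3 = (1, 0, 0, 0)
  row 1: subtract 27/31×row3 = (0, 1, 0, 0)
  row 2: subtract -23/31×row3 = (0, 0, 1, 0)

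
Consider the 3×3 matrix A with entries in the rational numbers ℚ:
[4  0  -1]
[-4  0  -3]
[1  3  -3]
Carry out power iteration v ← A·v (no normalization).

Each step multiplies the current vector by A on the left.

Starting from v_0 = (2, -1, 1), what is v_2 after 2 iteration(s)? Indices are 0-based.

v_0 = (2, -1, 1).
v_1 = A·v_0 = (7, -11, -4).
v_2 = A·v_1 = (32, -16, -14).

v_2 = (32, -16, -14)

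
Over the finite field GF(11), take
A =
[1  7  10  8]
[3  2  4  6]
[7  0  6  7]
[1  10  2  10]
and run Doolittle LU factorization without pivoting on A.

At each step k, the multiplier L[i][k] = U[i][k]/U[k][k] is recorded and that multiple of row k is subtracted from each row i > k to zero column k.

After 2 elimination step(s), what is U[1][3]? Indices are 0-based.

Step 1: pivot at (0,0) is 1.
  row1 ← row1 − (3)·row0  ⇒  L[1][0]=3, U row1=(0, 3, 7, 4)
  row2 ← row2 − (7)·row0  ⇒  L[2][0]=7, U row2=(0, 6, 2, 6)
  row3 ← row3 − (1)·row0  ⇒  L[3][0]=1, U row3=(0, 3, 3, 2)
Step 2: pivot at (1,1) is 3.
  row2 ← row2 − (2)·row1  ⇒  L[2][1]=2, U row2=(0, 0, 10, 9)
  row3 ← row3 − (1)·row1  ⇒  L[3][1]=1, U row3=(0, 0, 7, 9)

U[1][3] = 4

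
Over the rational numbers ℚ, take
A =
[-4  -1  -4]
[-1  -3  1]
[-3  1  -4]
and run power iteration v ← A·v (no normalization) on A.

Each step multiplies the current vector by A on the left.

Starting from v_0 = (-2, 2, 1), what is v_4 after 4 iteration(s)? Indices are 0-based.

v_0 = (-2, 2, 1).
v_1 = A·v_0 = (2, -3, 4).
v_2 = A·v_1 = (-21, 11, -25).
v_3 = A·v_2 = (173, -37, 174).
v_4 = A·v_3 = (-1351, 112, -1252).

v_4 = (-1351, 112, -1252)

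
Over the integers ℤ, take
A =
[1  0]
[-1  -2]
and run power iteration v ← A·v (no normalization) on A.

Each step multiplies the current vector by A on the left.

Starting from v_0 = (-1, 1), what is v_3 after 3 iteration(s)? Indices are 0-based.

v_0 = (-1, 1).
v_1 = A·v_0 = (-1, -1).
v_2 = A·v_1 = (-1, 3).
v_3 = A·v_2 = (-1, -5).

v_3 = (-1, -5)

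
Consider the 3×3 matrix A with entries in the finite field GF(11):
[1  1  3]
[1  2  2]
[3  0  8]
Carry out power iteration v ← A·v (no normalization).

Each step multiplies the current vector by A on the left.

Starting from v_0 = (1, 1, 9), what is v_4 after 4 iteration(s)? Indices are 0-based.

v_0 = (1, 1, 9).
v_1 = A·v_0 = (7, 10, 9).
v_2 = A·v_1 = (0, 1, 5).
v_3 = A·v_2 = (5, 1, 7).
v_4 = A·v_3 = (5, 10, 5).

v_4 = (5, 10, 5)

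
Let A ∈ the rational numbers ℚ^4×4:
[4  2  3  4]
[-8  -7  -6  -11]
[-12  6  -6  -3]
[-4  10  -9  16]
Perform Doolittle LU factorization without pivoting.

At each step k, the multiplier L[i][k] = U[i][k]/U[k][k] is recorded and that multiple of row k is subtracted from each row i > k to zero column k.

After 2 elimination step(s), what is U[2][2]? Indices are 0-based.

k=0: U[0][0]=4
  eliminate (1,0): mult=-2, new row 1: (0, -3, 0, -3); set L[1][0]=-2
  eliminate (2,0): mult=-3, new row 2: (0, 12, 3, 9); set L[2][0]=-3
  eliminate (3,0): mult=-1, new row 3: (0, 12, -6, 20); set L[3][0]=-1
k=1: U[1][1]=-3
  eliminate (2,1): mult=-4, new row 2: (0, 0, 3, -3); set L[2][1]=-4
  eliminate (3,1): mult=-4, new row 3: (0, 0, -6, 8); set L[3][1]=-4

U[2][2] = 3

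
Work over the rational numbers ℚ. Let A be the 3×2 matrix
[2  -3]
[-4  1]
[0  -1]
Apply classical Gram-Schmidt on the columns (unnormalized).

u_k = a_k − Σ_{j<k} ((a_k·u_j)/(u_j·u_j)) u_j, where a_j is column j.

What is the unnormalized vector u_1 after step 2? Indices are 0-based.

Step 1: u_0 = a_0 = (2, -4, 0).
Step 2: u_1 = a_1 − (-1/2)·u_0 = (-2, -1, -1).

u_1 = (-2, -1, -1)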